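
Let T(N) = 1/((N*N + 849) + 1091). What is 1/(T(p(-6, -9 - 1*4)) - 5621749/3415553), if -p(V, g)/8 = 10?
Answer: -28485712020/46881971107 ≈ -0.60760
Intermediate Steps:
p(V, g) = -80 (p(V, g) = -8*10 = -80)
T(N) = 1/(1940 + N**2) (T(N) = 1/((N**2 + 849) + 1091) = 1/((849 + N**2) + 1091) = 1/(1940 + N**2))
1/(T(p(-6, -9 - 1*4)) - 5621749/3415553) = 1/(1/(1940 + (-80)**2) - 5621749/3415553) = 1/(1/(1940 + 6400) - 5621749*1/3415553) = 1/(1/8340 - 5621749/3415553) = 1/(-46881971107/28485712020) = -28485712020/46881971107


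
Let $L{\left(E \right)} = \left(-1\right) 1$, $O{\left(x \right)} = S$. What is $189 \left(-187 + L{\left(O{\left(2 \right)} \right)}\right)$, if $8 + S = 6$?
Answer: $-35532$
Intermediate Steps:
$S = -2$ ($S = -8 + 6 = -2$)
$O{\left(x \right)} = -2$
$L{\left(E \right)} = -1$
$189 \left(-187 + L{\left(O{\left(2 \right)} \right)}\right) = 189 \left(-187 - 1\right) = 189 \left(-188\right) = -35532$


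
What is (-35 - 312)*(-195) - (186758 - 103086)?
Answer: -16007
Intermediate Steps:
(-35 - 312)*(-195) - (186758 - 103086) = -347*(-195) - 1*83672 = 67665 - 83672 = -16007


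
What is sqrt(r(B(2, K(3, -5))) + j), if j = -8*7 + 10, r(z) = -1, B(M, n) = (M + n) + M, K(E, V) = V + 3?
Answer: I*sqrt(47) ≈ 6.8557*I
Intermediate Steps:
K(E, V) = 3 + V
B(M, n) = n + 2*M
j = -46 (j = -56 + 10 = -46)
sqrt(r(B(2, K(3, -5))) + j) = sqrt(-1 - 46) = sqrt(-47) = I*sqrt(47)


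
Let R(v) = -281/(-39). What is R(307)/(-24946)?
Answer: -281/972894 ≈ -0.00028883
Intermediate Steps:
R(v) = 281/39 (R(v) = -281*(-1/39) = 281/39)
R(307)/(-24946) = (281/39)/(-24946) = (281/39)*(-1/24946) = -281/972894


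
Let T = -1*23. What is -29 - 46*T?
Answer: 1029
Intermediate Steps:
T = -23
-29 - 46*T = -29 - 46*(-23) = -29 + 1058 = 1029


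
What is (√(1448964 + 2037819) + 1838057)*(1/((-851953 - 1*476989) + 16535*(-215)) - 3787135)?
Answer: -33997147751850327122/4883967 - 18496242364546*√3486783/4883967 ≈ -6.9680e+12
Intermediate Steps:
(√(1448964 + 2037819) + 1838057)*(1/((-851953 - 1*476989) + 16535*(-215)) - 3787135) = (√3486783 + 1838057)*(1/((-851953 - 476989) - 3555025) - 3787135) = (1838057 + √3486783)*(1/(-1328942 - 3555025) - 3787135) = (1838057 + √3486783)*(1/(-4883967) - 3787135) = (1838057 + √3486783)*(-1/4883967 - 3787135) = (1838057 + √3486783)*(-18496242364546/4883967) = -33997147751850327122/4883967 - 18496242364546*√3486783/4883967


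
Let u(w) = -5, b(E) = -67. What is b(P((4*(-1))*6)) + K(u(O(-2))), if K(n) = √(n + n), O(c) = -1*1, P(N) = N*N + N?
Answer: -67 + I*√10 ≈ -67.0 + 3.1623*I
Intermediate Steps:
P(N) = N + N² (P(N) = N² + N = N + N²)
O(c) = -1
K(n) = √2*√n (K(n) = √(2*n) = √2*√n)
b(P((4*(-1))*6)) + K(u(O(-2))) = -67 + √2*√(-5) = -67 + √2*(I*√5) = -67 + I*√10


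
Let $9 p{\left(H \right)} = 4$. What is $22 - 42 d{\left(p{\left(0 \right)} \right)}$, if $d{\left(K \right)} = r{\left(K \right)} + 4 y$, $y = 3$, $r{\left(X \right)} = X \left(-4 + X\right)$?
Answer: $- \frac{11222}{27} \approx -415.63$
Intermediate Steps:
$p{\left(H \right)} = \frac{4}{9}$ ($p{\left(H \right)} = \frac{1}{9} \cdot 4 = \frac{4}{9}$)
$d{\left(K \right)} = 12 + K \left(-4 + K\right)$ ($d{\left(K \right)} = K \left(-4 + K\right) + 4 \cdot 3 = K \left(-4 + K\right) + 12 = 12 + K \left(-4 + K\right)$)
$22 - 42 d{\left(p{\left(0 \right)} \right)} = 22 - 42 \left(12 + \frac{4 \left(-4 + \frac{4}{9}\right)}{9}\right) = 22 - 42 \left(12 + \frac{4}{9} \left(- \frac{32}{9}\right)\right) = 22 - 42 \left(12 - \frac{128}{81}\right) = 22 - \frac{11816}{27} = - \frac{11222}{27}$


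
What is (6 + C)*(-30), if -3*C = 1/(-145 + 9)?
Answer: -12245/68 ≈ -180.07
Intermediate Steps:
C = 1/408 (C = -1/(3*(-145 + 9)) = -⅓/(-136) = -⅓*(-1/136) = 1/408 ≈ 0.0024510)
(6 + C)*(-30) = (6 + 1/408)*(-30) = (2449/408)*(-30) = -12245/68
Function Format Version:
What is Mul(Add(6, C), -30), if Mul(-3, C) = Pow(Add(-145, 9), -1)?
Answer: Rational(-12245, 68) ≈ -180.07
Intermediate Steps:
C = Rational(1, 408) (C = Mul(Rational(-1, 3), Pow(Add(-145, 9), -1)) = Mul(Rational(-1, 3), Pow(-136, -1)) = Mul(Rational(-1, 3), Rational(-1, 136)) = Rational(1, 408) ≈ 0.0024510)
Mul(Add(6, C), -30) = Mul(Add(6, Rational(1, 408)), -30) = Mul(Rational(2449, 408), -30) = Rational(-12245, 68)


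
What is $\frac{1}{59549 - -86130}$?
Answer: $\frac{1}{145679} \approx 6.8644 \cdot 10^{-6}$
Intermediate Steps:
$\frac{1}{59549 - -86130} = \frac{1}{59549 + 86130} = \frac{1}{145679}$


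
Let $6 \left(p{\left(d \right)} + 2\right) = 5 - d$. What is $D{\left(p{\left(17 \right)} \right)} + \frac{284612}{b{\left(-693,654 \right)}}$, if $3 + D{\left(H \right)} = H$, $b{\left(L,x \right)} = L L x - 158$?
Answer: $- \frac{549573551}{78520672} \approx -6.9991$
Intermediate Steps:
$b{\left(L,x \right)} = -158 + x L^{2}$ ($b{\left(L,x \right)} = L^{2} x - 158 = x L^{2} - 158 = -158 + x L^{2}$)
$p{\left(d \right)} = - \frac{7}{6} - \frac{d}{6}$ ($p{\left(d \right)} = -2 + \frac{5 - d}{6} = -2 - \left(- \frac{5}{6} + \frac{d}{6}\right) = - \frac{7}{6} - \frac{d}{6}$)
$D{\left(H \right)} = -3 + H$
$D{\left(p{\left(17 \right)} \right)} + \frac{284612}{b{\left(-693,654 \right)}} = \left(-3 - 4\right) + \frac{284612}{-158 + 654 \left(-693\right)^{2}} = \left(-3 - 4\right) + \frac{284612}{-158 + 654 \cdot 480249} = \left(-3 - 4\right) + \frac{284612}{-158 + 314082846} = -7 + \frac{284612}{314082688} = -7 + 284612 \cdot \frac{1}{314082688} = -7 + \frac{71153}{78520672} = - \frac{549573551}{78520672}$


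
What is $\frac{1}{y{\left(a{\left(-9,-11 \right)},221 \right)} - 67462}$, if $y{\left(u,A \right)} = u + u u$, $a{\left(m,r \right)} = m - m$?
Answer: $- \frac{1}{67462} \approx -1.4823 \cdot 10^{-5}$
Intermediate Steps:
$a{\left(m,r \right)} = 0$
$y{\left(u,A \right)} = u + u^{2}$
$\frac{1}{y{\left(a{\left(-9,-11 \right)},221 \right)} - 67462} = \frac{1}{0 \left(1 + 0\right) - 67462} = \frac{1}{0 \cdot 1 - 67462} = \frac{1}{0 - 67462} = \frac{1}{-67462} = - \frac{1}{67462}$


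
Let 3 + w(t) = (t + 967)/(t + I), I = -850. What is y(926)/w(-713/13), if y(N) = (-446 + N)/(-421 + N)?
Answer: -1129248/4761847 ≈ -0.23714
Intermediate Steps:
y(N) = (-446 + N)/(-421 + N)
w(t) = -3 + (967 + t)/(-850 + t) (w(t) = -3 + (t + 967)/(t - 850) = -3 + (967 + t)/(-850 + t))
y(926)/w(-713/13) = ((-446 + 926)/(-421 + 926))/(((3517 - (-1426)/13)/(-850 - 713/13))) = (480/505)/(((3517 - (-1426)/13)/(-850 - 713*1/13))) = ((1/505)*480)/(((3517 - 2*(-713/13))/(-850 - 713/13))) = 96/(101*(((3517 + 1426/13)/(-11763/13)))) = 96/(101*((-13/11763*47147/13))) = 96/(101*(-47147/11763)) = (96/101)*(-11763/47147) = -1129248/4761847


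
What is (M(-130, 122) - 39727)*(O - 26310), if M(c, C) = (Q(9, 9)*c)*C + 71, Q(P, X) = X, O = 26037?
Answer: 49794108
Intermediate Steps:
M(c, C) = 71 + 9*C*c (M(c, C) = (9*c)*C + 71 = 9*C*c + 71 = 71 + 9*C*c)
(M(-130, 122) - 39727)*(O - 26310) = ((71 + 9*122*(-130)) - 39727)*(26037 - 26310) = ((71 - 142740) - 39727)*(-273) = (-142669 - 39727)*(-273) = -182396*(-273) = 49794108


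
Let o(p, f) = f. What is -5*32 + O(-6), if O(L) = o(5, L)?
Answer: -166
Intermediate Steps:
O(L) = L
-5*32 + O(-6) = -5*32 - 6 = -160 - 6 = -166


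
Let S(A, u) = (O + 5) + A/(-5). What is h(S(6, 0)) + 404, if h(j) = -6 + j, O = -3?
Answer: 1994/5 ≈ 398.80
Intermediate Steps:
S(A, u) = 2 - A/5 (S(A, u) = (-3 + 5) + A/(-5) = 2 + A*(-⅕) = 2 - A/5)
h(S(6, 0)) + 404 = (-6 + (2 - ⅕*6)) + 404 = (-6 + (2 - 6/5)) + 404 = (-6 + ⅘) + 404 = -26/5 + 404 = 1994/5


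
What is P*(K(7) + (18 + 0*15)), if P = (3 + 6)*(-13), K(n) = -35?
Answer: 1989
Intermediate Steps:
P = -117 (P = 9*(-13) = -117)
P*(K(7) + (18 + 0*15)) = -117*(-35 + (18 + 0*15)) = -117*(-35 + (18 + 0)) = -117*(-35 + 18) = -117*(-17) = 1989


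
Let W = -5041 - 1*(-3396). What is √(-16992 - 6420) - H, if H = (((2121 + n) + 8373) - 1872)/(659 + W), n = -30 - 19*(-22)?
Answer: 265/29 + 2*I*√5853 ≈ 9.1379 + 153.01*I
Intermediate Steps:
W = -1645 (W = -5041 + 3396 = -1645)
n = 388 (n = -30 + 418 = 388)
H = -265/29 (H = (((2121 + 388) + 8373) - 1872)/(659 - 1645) = ((2509 + 8373) - 1872)/(-986) = (10882 - 1872)*(-1/986) = 9010*(-1/986) = -265/29 ≈ -9.1379)
√(-16992 - 6420) - H = √(-16992 - 6420) - 1*(-265/29) = √(-23412) + 265/29 = 2*I*√5853 + 265/29 = 265/29 + 2*I*√5853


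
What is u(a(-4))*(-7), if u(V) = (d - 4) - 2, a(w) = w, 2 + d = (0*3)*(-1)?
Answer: 56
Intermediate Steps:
d = -2 (d = -2 + (0*3)*(-1) = -2 + 0*(-1) = -2 + 0 = -2)
u(V) = -8 (u(V) = (-2 - 4) - 2 = -6 - 2 = -8)
u(a(-4))*(-7) = -8*(-7) = 56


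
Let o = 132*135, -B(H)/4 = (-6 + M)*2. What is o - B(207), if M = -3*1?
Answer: 17748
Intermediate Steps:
M = -3
B(H) = 72 (B(H) = -4*(-6 - 3)*2 = -(-36)*2 = -4*(-18) = 72)
o = 17820
o - B(207) = 17820 - 1*72 = 17820 - 72 = 17748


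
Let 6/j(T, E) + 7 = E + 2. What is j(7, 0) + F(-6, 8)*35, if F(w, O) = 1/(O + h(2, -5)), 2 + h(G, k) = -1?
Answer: 29/5 ≈ 5.8000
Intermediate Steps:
h(G, k) = -3 (h(G, k) = -2 - 1 = -3)
F(w, O) = 1/(-3 + O) (F(w, O) = 1/(O - 3) = 1/(-3 + O))
j(T, E) = 6/(-5 + E) (j(T, E) = 6/(-7 + (E + 2)) = 6/(-7 + (2 + E)) = 6/(-5 + E))
j(7, 0) + F(-6, 8)*35 = 6/(-5 + 0) + 35/(-3 + 8) = 6/(-5) + 35/5 = 6*(-1/5) + (1/5)*35 = -6/5 + 7 = 29/5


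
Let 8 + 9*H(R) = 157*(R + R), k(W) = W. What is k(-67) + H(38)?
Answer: 11321/9 ≈ 1257.9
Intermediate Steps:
H(R) = -8/9 + 314*R/9 (H(R) = -8/9 + (157*(R + R))/9 = -8/9 + (157*(2*R))/9 = -8/9 + (314*R)/9 = -8/9 + 314*R/9)
k(-67) + H(38) = -67 + (-8/9 + (314/9)*38) = -67 + (-8/9 + 11932/9) = -67 + 11924/9 = 11321/9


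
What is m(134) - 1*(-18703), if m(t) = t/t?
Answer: 18704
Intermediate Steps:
m(t) = 1
m(134) - 1*(-18703) = 1 - 1*(-18703) = 1 + 18703 = 18704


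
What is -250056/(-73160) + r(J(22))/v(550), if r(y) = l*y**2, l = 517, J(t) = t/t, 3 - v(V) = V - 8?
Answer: 1101778/448105 ≈ 2.4587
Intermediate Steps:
v(V) = 11 - V (v(V) = 3 - (V - 8) = 3 - (-8 + V) = 3 + (8 - V) = 11 - V)
J(t) = 1
r(y) = 517*y**2
-250056/(-73160) + r(J(22))/v(550) = -250056/(-73160) + (517*1**2)/(11 - 1*550) = -250056*(-1/73160) + (517*1)/(11 - 550) = 31257/9145 + 517/(-539) = 31257/9145 + 517*(-1/539) = 31257/9145 - 47/49 = 1101778/448105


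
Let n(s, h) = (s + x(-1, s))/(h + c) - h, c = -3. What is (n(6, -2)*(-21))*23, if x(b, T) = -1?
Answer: -483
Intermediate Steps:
n(s, h) = -h + (-1 + s)/(-3 + h) (n(s, h) = (s - 1)/(h - 3) - h = (-1 + s)/(-3 + h) - h = -h + (-1 + s)/(-3 + h))
(n(6, -2)*(-21))*23 = (((-1 + 6 - 1*(-2)² + 3*(-2))/(-3 - 2))*(-21))*23 = (((-1 + 6 - 1*4 - 6)/(-5))*(-21))*23 = (-(-1 + 6 - 4 - 6)/5*(-21))*23 = (-⅕*(-5)*(-21))*23 = (1*(-21))*23 = -21*23 = -483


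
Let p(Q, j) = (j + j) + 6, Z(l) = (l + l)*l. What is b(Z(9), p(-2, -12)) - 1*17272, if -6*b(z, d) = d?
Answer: -17269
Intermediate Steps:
Z(l) = 2*l² (Z(l) = (2*l)*l = 2*l²)
p(Q, j) = 6 + 2*j (p(Q, j) = 2*j + 6 = 6 + 2*j)
b(z, d) = -d/6
b(Z(9), p(-2, -12)) - 1*17272 = -(6 + 2*(-12))/6 - 1*17272 = -(6 - 24)/6 - 17272 = -⅙*(-18) - 17272 = 3 - 17272 = -17269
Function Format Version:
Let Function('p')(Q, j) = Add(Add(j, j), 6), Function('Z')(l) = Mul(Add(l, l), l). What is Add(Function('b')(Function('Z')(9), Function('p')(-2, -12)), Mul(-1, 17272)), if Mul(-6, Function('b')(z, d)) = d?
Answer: -17269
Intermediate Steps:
Function('Z')(l) = Mul(2, Pow(l, 2)) (Function('Z')(l) = Mul(Mul(2, l), l) = Mul(2, Pow(l, 2)))
Function('p')(Q, j) = Add(6, Mul(2, j)) (Function('p')(Q, j) = Add(Mul(2, j), 6) = Add(6, Mul(2, j)))
Function('b')(z, d) = Mul(Rational(-1, 6), d)
Add(Function('b')(Function('Z')(9), Function('p')(-2, -12)), Mul(-1, 17272)) = Add(Mul(Rational(-1, 6), Add(6, Mul(2, -12))), Mul(-1, 17272)) = Add(Mul(Rational(-1, 6), Add(6, -24)), -17272) = Add(Mul(Rational(-1, 6), -18), -17272) = Add(3, -17272) = -17269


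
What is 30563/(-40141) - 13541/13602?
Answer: -959267207/545997882 ≈ -1.7569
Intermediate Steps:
30563/(-40141) - 13541/13602 = 30563*(-1/40141) - 13541*1/13602 = -30563/40141 - 13541/13602 = -959267207/545997882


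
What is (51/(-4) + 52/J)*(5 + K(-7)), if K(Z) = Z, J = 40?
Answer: 229/10 ≈ 22.900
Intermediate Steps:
(51/(-4) + 52/J)*(5 + K(-7)) = (51/(-4) + 52/40)*(5 - 7) = (51*(-¼) + 52*(1/40))*(-2) = (-51/4 + 13/10)*(-2) = -229/20*(-2) = 229/10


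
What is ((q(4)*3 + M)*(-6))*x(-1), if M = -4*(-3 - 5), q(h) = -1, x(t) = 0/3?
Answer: 0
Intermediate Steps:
x(t) = 0 (x(t) = 0*(⅓) = 0)
M = 32 (M = -4*(-8) = 32)
((q(4)*3 + M)*(-6))*x(-1) = ((-1*3 + 32)*(-6))*0 = ((-3 + 32)*(-6))*0 = (29*(-6))*0 = -174*0 = 0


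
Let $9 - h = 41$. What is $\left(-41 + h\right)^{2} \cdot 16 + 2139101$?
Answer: $2224365$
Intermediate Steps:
$h = -32$ ($h = 9 - 41 = -32$)
$\left(-41 + h\right)^{2} \cdot 16 + 2139101 = \left(-41 - 32\right)^{2} \cdot 16 + 2139101 = \left(-73\right)^{2} \cdot 16 + 2139101 = 5329 \cdot 16 + 2139101 = 85264 + 2139101 = 2224365$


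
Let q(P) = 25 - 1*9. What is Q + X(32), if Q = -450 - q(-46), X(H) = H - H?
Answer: -466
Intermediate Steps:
X(H) = 0
q(P) = 16 (q(P) = 25 - 9 = 16)
Q = -466 (Q = -450 - 1*16 = -450 - 16 = -466)
Q + X(32) = -466 + 0 = -466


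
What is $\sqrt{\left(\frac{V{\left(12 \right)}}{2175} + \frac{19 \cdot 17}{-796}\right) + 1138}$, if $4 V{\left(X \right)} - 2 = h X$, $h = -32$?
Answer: $\frac{\sqrt{34096929557241}}{173130} \approx 33.728$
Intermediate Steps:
$V{\left(X \right)} = \frac{1}{2} - 8 X$ ($V{\left(X \right)} = \frac{1}{2} + \frac{\left(-32\right) X}{4} = \frac{1}{2} - 8 X$)
$\sqrt{\left(\frac{V{\left(12 \right)}}{2175} + \frac{19 \cdot 17}{-796}\right) + 1138} = \sqrt{\left(\frac{\frac{1}{2} - 96}{2175} + \frac{19 \cdot 17}{-796}\right) + 1138} = \sqrt{\left(\left(\frac{1}{2} - 96\right) \frac{1}{2175} + 323 \left(- \frac{1}{796}\right)\right) + 1138} = \sqrt{\left(\left(- \frac{191}{2}\right) \frac{1}{2175} - \frac{323}{796}\right) + 1138} = \sqrt{\left(- \frac{191}{4350} - \frac{323}{796}\right) + 1138} = \sqrt{- \frac{778543}{1731300} + 1138} = \sqrt{\frac{1969440857}{1731300}} = \frac{\sqrt{34096929557241}}{173130}$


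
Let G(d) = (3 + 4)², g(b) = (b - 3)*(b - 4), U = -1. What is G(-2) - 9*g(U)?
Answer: -131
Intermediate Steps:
g(b) = (-4 + b)*(-3 + b) (g(b) = (-3 + b)*(-4 + b) = (-4 + b)*(-3 + b))
G(d) = 49 (G(d) = 7² = 49)
G(-2) - 9*g(U) = 49 - 9*(12 + (-1)² - 7*(-1)) = 49 - 9*(12 + 1 + 7) = 49 - 9*20 = 49 - 180 = -131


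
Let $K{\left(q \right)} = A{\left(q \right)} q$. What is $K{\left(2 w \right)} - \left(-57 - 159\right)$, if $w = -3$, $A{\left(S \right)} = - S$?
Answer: $180$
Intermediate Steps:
$K{\left(q \right)} = - q^{2}$ ($K{\left(q \right)} = - q q = - q^{2}$)
$K{\left(2 w \right)} - \left(-57 - 159\right) = - \left(2 \left(-3\right)\right)^{2} - \left(-57 - 159\right) = - \left(-6\right)^{2} - -216 = \left(-1\right) 36 + 216 = -36 + 216 = 180$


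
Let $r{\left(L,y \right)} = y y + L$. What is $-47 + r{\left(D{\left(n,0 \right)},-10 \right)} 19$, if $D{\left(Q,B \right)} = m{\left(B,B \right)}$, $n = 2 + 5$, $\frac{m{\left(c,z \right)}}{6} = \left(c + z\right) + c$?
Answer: $1853$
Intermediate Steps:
$m{\left(c,z \right)} = 6 z + 12 c$ ($m{\left(c,z \right)} = 6 \left(\left(c + z\right) + c\right) = 6 \left(z + 2 c\right) = 6 z + 12 c$)
$n = 7$
$D{\left(Q,B \right)} = 18 B$ ($D{\left(Q,B \right)} = 6 B + 12 B = 18 B$)
$r{\left(L,y \right)} = L + y^{2}$ ($r{\left(L,y \right)} = y^{2} + L = L + y^{2}$)
$-47 + r{\left(D{\left(n,0 \right)},-10 \right)} 19 = -47 + \left(18 \cdot 0 + \left(-10\right)^{2}\right) 19 = -47 + \left(0 + 100\right) 19 = -47 + 100 \cdot 19 = -47 + 1900 = 1853$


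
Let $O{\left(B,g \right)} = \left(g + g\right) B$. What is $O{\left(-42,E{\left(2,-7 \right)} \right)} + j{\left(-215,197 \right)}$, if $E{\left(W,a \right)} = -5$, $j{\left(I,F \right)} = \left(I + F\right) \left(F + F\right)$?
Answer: $-6672$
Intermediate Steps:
$j{\left(I,F \right)} = 2 F \left(F + I\right)$ ($j{\left(I,F \right)} = \left(F + I\right) 2 F = 2 F \left(F + I\right)$)
$O{\left(B,g \right)} = 2 B g$ ($O{\left(B,g \right)} = 2 g B = 2 B g$)
$O{\left(-42,E{\left(2,-7 \right)} \right)} + j{\left(-215,197 \right)} = 2 \left(-42\right) \left(-5\right) + 2 \cdot 197 \left(197 - 215\right) = 420 + 2 \cdot 197 \left(-18\right) = 420 - 7092 = -6672$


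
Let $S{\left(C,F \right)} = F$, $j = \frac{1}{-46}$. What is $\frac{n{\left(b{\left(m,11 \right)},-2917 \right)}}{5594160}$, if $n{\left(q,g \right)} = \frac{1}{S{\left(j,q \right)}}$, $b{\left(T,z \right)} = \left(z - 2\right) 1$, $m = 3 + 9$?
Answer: $\frac{1}{50347440} \approx 1.9862 \cdot 10^{-8}$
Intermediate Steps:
$j = - \frac{1}{46} \approx -0.021739$
$m = 12$
$b{\left(T,z \right)} = -2 + z$ ($b{\left(T,z \right)} = \left(-2 + z\right) 1 = -2 + z$)
$n{\left(q,g \right)} = \frac{1}{q}$
$\frac{n{\left(b{\left(m,11 \right)},-2917 \right)}}{5594160} = \frac{1}{\left(-2 + 11\right) 5594160} = \frac{1}{9} \cdot \frac{1}{5594160} = \frac{1}{50347440}$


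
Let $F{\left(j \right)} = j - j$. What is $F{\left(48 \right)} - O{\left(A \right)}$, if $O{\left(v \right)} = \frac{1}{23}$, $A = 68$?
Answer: $- \frac{1}{23} \approx -0.043478$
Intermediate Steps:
$F{\left(j \right)} = 0$
$O{\left(v \right)} = \frac{1}{23}$
$F{\left(48 \right)} - O{\left(A \right)} = 0 - \frac{1}{23} = - \frac{1}{23}$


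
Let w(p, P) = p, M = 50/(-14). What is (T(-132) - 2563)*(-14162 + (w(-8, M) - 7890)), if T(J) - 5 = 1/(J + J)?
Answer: 3724351195/66 ≈ 5.6430e+7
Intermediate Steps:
M = -25/7 (M = 50*(-1/14) = -25/7 ≈ -3.5714)
T(J) = 5 + 1/(2*J) (T(J) = 5 + 1/(J + J) = 5 + 1/(2*J))
(T(-132) - 2563)*(-14162 + (w(-8, M) - 7890)) = ((5 + (½)/(-132)) - 2563)*(-14162 + (-8 - 7890)) = ((5 + (½)*(-1/132)) - 2563)*(-14162 - 7898) = ((5 - 1/264) - 2563)*(-22060) = (1319/264 - 2563)*(-22060) = -675313/264*(-22060) = 3724351195/66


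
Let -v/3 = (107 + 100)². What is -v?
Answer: 128547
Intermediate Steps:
v = -128547 (v = -3*(107 + 100)² = -3*207² = -3*42849 = -128547)
-v = -1*(-128547) = 128547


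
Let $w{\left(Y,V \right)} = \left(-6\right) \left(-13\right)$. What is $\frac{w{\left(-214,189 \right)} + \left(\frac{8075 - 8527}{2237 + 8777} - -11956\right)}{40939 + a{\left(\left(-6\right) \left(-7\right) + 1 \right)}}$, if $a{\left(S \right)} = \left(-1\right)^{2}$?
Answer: $\frac{16567753}{56364145} \approx 0.29394$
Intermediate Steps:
$w{\left(Y,V \right)} = 78$
$a{\left(S \right)} = 1$
$\frac{w{\left(-214,189 \right)} + \left(\frac{8075 - 8527}{2237 + 8777} - -11956\right)}{40939 + a{\left(\left(-6\right) \left(-7\right) + 1 \right)}} = \frac{78 + \left(\frac{8075 - 8527}{2237 + 8777} - -11956\right)}{40939 + 1} = \frac{78 + \left(- \frac{452}{11014} + 11956\right)}{40940} = \left(78 + \left(\left(-452\right) \frac{1}{11014} + 11956\right)\right) \frac{1}{40940} = \left(78 + \left(- \frac{226}{5507} + 11956\right)\right) \frac{1}{40940} = \left(78 + \frac{65841466}{5507}\right) \frac{1}{40940} = \frac{66271012}{5507} \cdot \frac{1}{40940} = \frac{16567753}{56364145}$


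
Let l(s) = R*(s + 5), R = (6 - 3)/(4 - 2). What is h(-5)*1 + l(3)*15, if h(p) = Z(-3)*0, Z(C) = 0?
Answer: 180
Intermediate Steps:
R = 3/2 ≈ 1.5000
h(p) = 0 (h(p) = 0*0 = 0)
l(s) = 15/2 + 3*s/2 (l(s) = 3*(s + 5)/2 = 3*(5 + s)/2 = 15/2 + 3*s/2)
h(-5)*1 + l(3)*15 = 0*1 + (15/2 + (3/2)*3)*15 = 0 + (15/2 + 9/2)*15 = 0 + 12*15 = 0 + 180 = 180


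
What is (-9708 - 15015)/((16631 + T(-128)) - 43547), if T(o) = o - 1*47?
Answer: 24723/27091 ≈ 0.91259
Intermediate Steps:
T(o) = -47 + o (T(o) = o - 47 = -47 + o)
(-9708 - 15015)/((16631 + T(-128)) - 43547) = (-9708 - 15015)/((16631 + (-47 - 128)) - 43547) = -24723/((16631 - 175) - 43547) = -24723/(16456 - 43547) = -24723/(-27091) = -24723*(-1/27091) = 24723/27091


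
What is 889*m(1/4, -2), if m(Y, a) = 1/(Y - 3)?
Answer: -3556/11 ≈ -323.27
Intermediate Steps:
m(Y, a) = 1/(-3 + Y)
889*m(1/4, -2) = 889/(-3 + 1/4) = 889/(-11/4) = 889*(-4/11) = -3556/11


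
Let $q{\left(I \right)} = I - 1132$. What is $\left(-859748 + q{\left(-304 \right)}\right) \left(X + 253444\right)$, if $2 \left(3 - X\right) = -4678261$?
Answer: $-2232686261760$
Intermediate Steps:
$X = \frac{4678267}{2}$ ($X = 3 - - \frac{4678261}{2} = 3 + \frac{4678261}{2} = \frac{4678267}{2} \approx 2.3391 \cdot 10^{6}$)
$q{\left(I \right)} = -1132 + I$
$\left(-859748 + q{\left(-304 \right)}\right) \left(X + 253444\right) = \left(-859748 - 1436\right) \left(\frac{4678267}{2} + 253444\right) = \left(-859748 - 1436\right) \frac{5185155}{2} = \left(-861184\right) \frac{5185155}{2} = -2232686261760$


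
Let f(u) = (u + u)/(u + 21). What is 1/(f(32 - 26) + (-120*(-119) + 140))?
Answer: 9/129784 ≈ 6.9346e-5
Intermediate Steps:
f(u) = 2*u/(21 + u) (f(u) = (2*u)/(21 + u) = 2*u/(21 + u))
1/(f(32 - 26) + (-120*(-119) + 140)) = 1/(2*(32 - 26)/(21 + (32 - 26)) + (-120*(-119) + 140)) = 1/(2*6/(21 + 6) + (14280 + 140)) = 1/(2*6/27 + 14420) = 1/(2*6*(1/27) + 14420) = 1/(4/9 + 14420) = 1/(129784/9) = 9/129784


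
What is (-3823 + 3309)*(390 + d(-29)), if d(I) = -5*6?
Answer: -185040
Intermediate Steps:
d(I) = -30
(-3823 + 3309)*(390 + d(-29)) = (-3823 + 3309)*(390 - 30) = -514*360 = -185040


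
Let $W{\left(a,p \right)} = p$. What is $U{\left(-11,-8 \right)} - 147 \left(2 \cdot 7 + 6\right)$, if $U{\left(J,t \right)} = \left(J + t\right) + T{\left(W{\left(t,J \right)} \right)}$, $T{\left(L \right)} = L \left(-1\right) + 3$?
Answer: $-2945$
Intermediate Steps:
$T{\left(L \right)} = 3 - L$ ($T{\left(L \right)} = - L + 3 = 3 - L$)
$U{\left(J,t \right)} = 3 + t$ ($U{\left(J,t \right)} = \left(J + t\right) - \left(-3 + J\right) = 3 + t$)
$U{\left(-11,-8 \right)} - 147 \left(2 \cdot 7 + 6\right) = \left(3 - 8\right) - 147 \left(2 \cdot 7 + 6\right) = -5 - 147 \left(14 + 6\right) = -5 - 2940 = -2945$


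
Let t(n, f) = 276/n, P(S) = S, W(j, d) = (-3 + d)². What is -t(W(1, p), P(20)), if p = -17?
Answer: -69/100 ≈ -0.69000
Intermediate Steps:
-t(W(1, p), P(20)) = -276/((-3 - 17)²) = -276/((-20)²) = -276/400 = -1*69/100 = -69/100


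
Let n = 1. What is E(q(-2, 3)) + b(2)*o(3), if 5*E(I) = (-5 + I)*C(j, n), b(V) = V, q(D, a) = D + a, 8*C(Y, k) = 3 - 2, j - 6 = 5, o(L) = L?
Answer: 59/10 ≈ 5.9000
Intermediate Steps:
j = 11 (j = 6 + 5 = 11)
C(Y, k) = ⅛ (C(Y, k) = (3 - 2)/8 = (⅛)*1 = ⅛)
E(I) = -⅛ + I/40 (E(I) = ((-5 + I)*(⅛))/5 = (-5/8 + I/8)/5 = -⅛ + I/40)
E(q(-2, 3)) + b(2)*o(3) = (-⅛ + (-2 + 3)/40) + 2*3 = (-⅛ + (1/40)*1) + 6 = (-⅛ + 1/40) + 6 = -⅒ + 6 = 59/10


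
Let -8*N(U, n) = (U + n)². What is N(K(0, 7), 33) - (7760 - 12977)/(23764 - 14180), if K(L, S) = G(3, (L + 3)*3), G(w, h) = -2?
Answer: -1146061/9584 ≈ -119.58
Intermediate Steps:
K(L, S) = -2
N(U, n) = -(U + n)²/8
N(K(0, 7), 33) - (7760 - 12977)/(23764 - 14180) = -(-2 + 33)²/8 - (7760 - 12977)/(23764 - 14180) = -⅛*31² - (-5217)/9584 = -⅛*961 - (-5217)/9584 = -961/8 - 1*(-5217/9584) = -961/8 + 5217/9584 = -1146061/9584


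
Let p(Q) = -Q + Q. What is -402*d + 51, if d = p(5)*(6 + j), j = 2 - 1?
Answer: 51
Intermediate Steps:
p(Q) = 0
j = 1
d = 0 (d = 0*(6 + 1) = 0*7 = 0)
-402*d + 51 = -402*0 + 51 = 0 + 51 = 51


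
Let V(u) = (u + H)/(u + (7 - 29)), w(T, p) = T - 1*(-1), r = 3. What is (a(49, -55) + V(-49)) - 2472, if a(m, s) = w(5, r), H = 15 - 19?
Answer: -175033/71 ≈ -2465.3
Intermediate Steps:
w(T, p) = 1 + T (w(T, p) = T + 1 = 1 + T)
H = -4
a(m, s) = 6 (a(m, s) = 1 + 5 = 6)
V(u) = (-4 + u)/(-22 + u) (V(u) = (u - 4)/(u + (7 - 29)) = (-4 + u)/(u - 22) = (-4 + u)/(-22 + u))
(a(49, -55) + V(-49)) - 2472 = (6 + (-4 - 49)/(-22 - 49)) - 2472 = (6 - 53/(-71)) - 2472 = (6 - 1/71*(-53)) - 2472 = (6 + 53/71) - 2472 = 479/71 - 2472 = -175033/71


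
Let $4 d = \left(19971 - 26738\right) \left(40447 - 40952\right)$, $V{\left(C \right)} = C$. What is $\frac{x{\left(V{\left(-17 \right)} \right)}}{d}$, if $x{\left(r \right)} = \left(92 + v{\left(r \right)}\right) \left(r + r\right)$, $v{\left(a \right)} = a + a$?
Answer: $- \frac{7888}{3417335} \approx -0.0023082$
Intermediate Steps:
$v{\left(a \right)} = 2 a$
$x{\left(r \right)} = 2 r \left(92 + 2 r\right)$ ($x{\left(r \right)} = \left(92 + 2 r\right) \left(r + r\right) = \left(92 + 2 r\right) 2 r = 2 r \left(92 + 2 r\right)$)
$d = \frac{3417335}{4}$ ($d = \frac{\left(19971 - 26738\right) \left(40447 - 40952\right)}{4} = \frac{\left(19971 - 26738\right) \left(-505\right)}{4} = \frac{\left(-6767\right) \left(-505\right)}{4} = \frac{1}{4} \cdot 3417335 = \frac{3417335}{4} \approx 8.5433 \cdot 10^{5}$)
$\frac{x{\left(V{\left(-17 \right)} \right)}}{d} = \frac{4 \left(-17\right) \left(46 - 17\right)}{\frac{3417335}{4}} = 4 \left(-17\right) 29 \cdot \frac{4}{3417335} = \left(-1972\right) \frac{4}{3417335} = - \frac{7888}{3417335}$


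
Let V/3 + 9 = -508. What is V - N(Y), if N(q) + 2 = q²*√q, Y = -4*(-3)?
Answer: -1549 - 288*√3 ≈ -2047.8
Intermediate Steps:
V = -1551 (V = -27 + 3*(-508) = -27 - 1524 = -1551)
Y = 12
N(q) = -2 + q^(5/2) (N(q) = -2 + q²*√q = -2 + q^(5/2))
V - N(Y) = -1551 - (-2 + 12^(5/2)) = -1551 - (-2 + 288*√3) = -1551 + (2 - 288*√3) = -1549 - 288*√3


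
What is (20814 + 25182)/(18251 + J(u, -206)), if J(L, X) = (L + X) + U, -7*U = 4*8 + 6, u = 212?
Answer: 107324/42587 ≈ 2.5201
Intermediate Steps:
U = -38/7 (U = -(4*8 + 6)/7 = -(32 + 6)/7 = -⅐*38 = -38/7 ≈ -5.4286)
J(L, X) = -38/7 + L + X (J(L, X) = (L + X) - 38/7 = -38/7 + L + X)
(20814 + 25182)/(18251 + J(u, -206)) = (20814 + 25182)/(18251 + (-38/7 + 212 - 206)) = 45996/(18251 + 4/7) = 45996/(127761/7) = 45996*(7/127761) = 107324/42587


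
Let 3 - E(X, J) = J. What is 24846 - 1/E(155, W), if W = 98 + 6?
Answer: 2509447/101 ≈ 24846.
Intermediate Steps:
W = 104
E(X, J) = 3 - J
24846 - 1/E(155, W) = 24846 - 1/(3 - 1*104) = 24846 - 1/(3 - 104) = 24846 - 1/(-101) = 24846 - 1*(-1/101) = 24846 + 1/101 = 2509447/101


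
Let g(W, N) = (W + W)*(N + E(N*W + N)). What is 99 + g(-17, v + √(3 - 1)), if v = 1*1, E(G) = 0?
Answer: 65 - 34*√2 ≈ 16.917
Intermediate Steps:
v = 1
g(W, N) = 2*N*W (g(W, N) = (W + W)*(N + 0) = (2*W)*N = 2*N*W)
99 + g(-17, v + √(3 - 1)) = 99 + 2*(1 + √(3 - 1))*(-17) = 99 + 2*(1 + √2)*(-17) = 99 + (-34 - 34*√2) = 65 - 34*√2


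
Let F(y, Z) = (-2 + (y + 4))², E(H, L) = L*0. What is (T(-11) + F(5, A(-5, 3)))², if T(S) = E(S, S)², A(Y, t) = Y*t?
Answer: 2401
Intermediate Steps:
E(H, L) = 0
T(S) = 0 (T(S) = 0² = 0)
F(y, Z) = (2 + y)² (F(y, Z) = (-2 + (4 + y))² = (2 + y)²)
(T(-11) + F(5, A(-5, 3)))² = (0 + (2 + 5)²)² = (0 + 7²)² = (0 + 49)² = 49² = 2401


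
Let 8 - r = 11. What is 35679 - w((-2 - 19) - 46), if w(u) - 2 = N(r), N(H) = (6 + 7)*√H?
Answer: 35677 - 13*I*√3 ≈ 35677.0 - 22.517*I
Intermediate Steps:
r = -3 (r = 8 - 1*11 = 8 - 11 = -3)
N(H) = 13*√H
w(u) = 2 + 13*I*√3 (w(u) = 2 + 13*√(-3) = 2 + 13*(I*√3) = 2 + 13*I*√3)
35679 - w((-2 - 19) - 46) = 35679 - (2 + 13*I*√3) = 35679 + (-2 - 13*I*√3) = 35677 - 13*I*√3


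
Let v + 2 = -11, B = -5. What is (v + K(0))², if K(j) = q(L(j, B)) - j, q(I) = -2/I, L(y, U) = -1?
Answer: 121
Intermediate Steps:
v = -13 (v = -2 - 11 = -13)
K(j) = 2 - j (K(j) = -2/(-1) - j = -2*(-1) - j = 2 - j)
(v + K(0))² = (-13 + (2 - 1*0))² = (-13 + (2 + 0))² = (-13 + 2)² = (-11)² = 121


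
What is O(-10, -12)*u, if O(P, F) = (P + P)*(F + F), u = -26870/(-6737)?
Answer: 12897600/6737 ≈ 1914.4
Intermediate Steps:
u = 26870/6737 (u = -26870*(-1/6737) = 26870/6737 ≈ 3.9884)
O(P, F) = 4*F*P (O(P, F) = (2*P)*(2*F) = 4*F*P)
O(-10, -12)*u = (4*(-12)*(-10))*(26870/6737) = 480*(26870/6737) = 12897600/6737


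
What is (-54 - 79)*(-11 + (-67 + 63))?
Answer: 1995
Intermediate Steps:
(-54 - 79)*(-11 + (-67 + 63)) = -133*(-11 - 4) = -133*(-15) = 1995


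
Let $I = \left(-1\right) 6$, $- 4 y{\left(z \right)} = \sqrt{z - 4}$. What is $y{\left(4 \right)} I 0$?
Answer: $0$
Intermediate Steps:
$y{\left(z \right)} = - \frac{\sqrt{-4 + z}}{4}$ ($y{\left(z \right)} = - \frac{\sqrt{z - 4}}{4} = - \frac{\sqrt{-4 + z}}{4}$)
$I = -6$
$y{\left(4 \right)} I 0 = - \frac{\sqrt{-4 + 4}}{4} \left(-6\right) 0 = - \frac{\sqrt{0}}{4} \left(-6\right) 0 = \left(- \frac{1}{4}\right) 0 \left(-6\right) 0 = 0 \left(-6\right) 0 = 0 \cdot 0 = 0$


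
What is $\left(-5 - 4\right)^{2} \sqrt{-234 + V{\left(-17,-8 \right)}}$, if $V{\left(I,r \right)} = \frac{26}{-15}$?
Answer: $\frac{108 i \sqrt{3315}}{5} \approx 1243.6 i$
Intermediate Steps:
$V{\left(I,r \right)} = - \frac{26}{15}$ ($V{\left(I,r \right)} = 26 \left(- \frac{1}{15}\right) = - \frac{26}{15}$)
$\left(-5 - 4\right)^{2} \sqrt{-234 + V{\left(-17,-8 \right)}} = \left(-5 - 4\right)^{2} \sqrt{-234 - \frac{26}{15}} = \left(-9\right)^{2} \sqrt{- \frac{3536}{15}} = 81 \frac{4 i \sqrt{3315}}{15} = \frac{108 i \sqrt{3315}}{5}$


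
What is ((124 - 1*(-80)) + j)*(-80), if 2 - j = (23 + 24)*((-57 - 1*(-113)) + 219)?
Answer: 1017520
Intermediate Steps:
j = -12923 (j = 2 - (23 + 24)*((-57 - 1*(-113)) + 219) = 2 - 47*((-57 + 113) + 219) = 2 - 47*(56 + 219) = 2 - 47*275 = 2 - 1*12925 = 2 - 12925 = -12923)
((124 - 1*(-80)) + j)*(-80) = ((124 - 1*(-80)) - 12923)*(-80) = ((124 + 80) - 12923)*(-80) = (204 - 12923)*(-80) = -12719*(-80) = 1017520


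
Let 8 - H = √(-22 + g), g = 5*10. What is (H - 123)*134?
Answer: -15410 - 268*√7 ≈ -16119.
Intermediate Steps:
g = 50
H = 8 - 2*√7 (H = 8 - √(-22 + 50) = 8 - √28 = 8 - 2*√7 ≈ 2.7085)
(H - 123)*134 = ((8 - 2*√7) - 123)*134 = (-115 - 2*√7)*134 = -15410 - 268*√7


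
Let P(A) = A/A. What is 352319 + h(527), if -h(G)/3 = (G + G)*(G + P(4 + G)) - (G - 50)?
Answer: -1315786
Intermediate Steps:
P(A) = 1
h(G) = -150 + 3*G - 6*G*(1 + G) (h(G) = -3*((G + G)*(G + 1) - (G - 50)) = -3*((2*G)*(1 + G) - (-50 + G)) = -3*(2*G*(1 + G) + (50 - G)) = -3*(50 - G + 2*G*(1 + G)) = -150 + 3*G - 6*G*(1 + G))
352319 + h(527) = 352319 + (-150 - 6*527² - 3*527) = 352319 + (-150 - 6*277729 - 1581) = 352319 + (-150 - 1666374 - 1581) = 352319 - 1668105 = -1315786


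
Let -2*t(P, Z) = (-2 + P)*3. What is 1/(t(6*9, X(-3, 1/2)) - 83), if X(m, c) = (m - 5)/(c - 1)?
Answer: -1/161 ≈ -0.0062112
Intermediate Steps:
X(m, c) = (-5 + m)/(-1 + c)
t(P, Z) = 3 - 3*P/2 (t(P, Z) = -(-2 + P)*3/2 = -(-6 + 3*P)/2 = 3 - 3*P/2)
1/(t(6*9, X(-3, 1/2)) - 83) = 1/((3 - 9*9) - 83) = 1/((3 - 3/2*54) - 83) = 1/((3 - 81) - 83) = 1/(-78 - 83) = 1/(-161) = -1/161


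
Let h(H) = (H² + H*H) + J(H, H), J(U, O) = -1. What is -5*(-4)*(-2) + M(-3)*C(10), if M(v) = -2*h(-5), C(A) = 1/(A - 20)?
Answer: -151/5 ≈ -30.200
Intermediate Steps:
h(H) = -1 + 2*H² (h(H) = (H² + H*H) - 1 = (H² + H²) - 1 = 2*H² - 1 = -1 + 2*H²)
C(A) = 1/(-20 + A)
M(v) = -98 (M(v) = -2*(-1 + 2*(-5)²) = -2*(-1 + 2*25) = -2*(-1 + 50) = -2*49 = -98)
-5*(-4)*(-2) + M(-3)*C(10) = -5*(-4)*(-2) - 98/(-20 + 10) = 20*(-2) - 98/(-10) = -40 - 98*(-⅒) = -40 + 49/5 = -151/5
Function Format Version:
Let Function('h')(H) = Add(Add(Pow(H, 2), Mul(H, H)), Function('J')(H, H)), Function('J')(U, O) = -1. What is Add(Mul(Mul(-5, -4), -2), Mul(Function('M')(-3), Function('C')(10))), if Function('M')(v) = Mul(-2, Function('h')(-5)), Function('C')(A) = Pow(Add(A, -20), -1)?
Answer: Rational(-151, 5) ≈ -30.200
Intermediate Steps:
Function('h')(H) = Add(-1, Mul(2, Pow(H, 2))) (Function('h')(H) = Add(Add(Pow(H, 2), Mul(H, H)), -1) = Add(Add(Pow(H, 2), Pow(H, 2)), -1) = Add(Mul(2, Pow(H, 2)), -1) = Add(-1, Mul(2, Pow(H, 2))))
Function('C')(A) = Pow(Add(-20, A), -1)
Function('M')(v) = -98 (Function('M')(v) = Mul(-2, Add(-1, Mul(2, Pow(-5, 2)))) = Mul(-2, Add(-1, Mul(2, 25))) = Mul(-2, Add(-1, 50)) = Mul(-2, 49) = -98)
Add(Mul(Mul(-5, -4), -2), Mul(Function('M')(-3), Function('C')(10))) = Add(Mul(Mul(-5, -4), -2), Mul(-98, Pow(Add(-20, 10), -1))) = Add(Mul(20, -2), Mul(-98, Pow(-10, -1))) = Add(-40, Mul(-98, Rational(-1, 10))) = Add(-40, Rational(49, 5)) = Rational(-151, 5)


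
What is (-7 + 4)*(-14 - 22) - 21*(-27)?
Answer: 675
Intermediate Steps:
(-7 + 4)*(-14 - 22) - 21*(-27) = -3*(-36) + 567 = 108 + 567 = 675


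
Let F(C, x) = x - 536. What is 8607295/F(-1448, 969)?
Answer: 8607295/433 ≈ 19878.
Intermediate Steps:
F(C, x) = -536 + x
8607295/F(-1448, 969) = 8607295/(-536 + 969) = 8607295/433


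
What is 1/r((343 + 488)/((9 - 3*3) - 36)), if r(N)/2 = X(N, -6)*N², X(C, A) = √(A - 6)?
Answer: -12*I*√3/76729 ≈ -0.00027088*I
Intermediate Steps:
X(C, A) = √(-6 + A)
r(N) = 4*I*√3*N² (r(N) = 2*(√(-6 - 6)*N²) = 2*(√(-12)*N²) = 2*((2*I*√3)*N²) = 2*(2*I*√3*N²) = 4*I*√3*N²)
1/r((343 + 488)/((9 - 3*3) - 36)) = 1/(4*I*√3*((343 + 488)/((9 - 3*3) - 36))²) = 1/(4*I*√3*(831/((9 - 9) - 36))²) = 1/(4*I*√3*(831/(0 - 36))²) = 1/(4*I*√3*(831/(-36))²) = 1/(4*I*√3*(831*(-1/36))²) = 1/(4*I*√3*(-277/12)²) = 1/(4*I*√3*(76729/144)) = 1/(76729*I*√3/36) = -12*I*√3/76729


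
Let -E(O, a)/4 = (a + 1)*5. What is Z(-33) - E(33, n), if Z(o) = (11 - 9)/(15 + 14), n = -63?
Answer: -35958/29 ≈ -1239.9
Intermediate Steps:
Z(o) = 2/29
E(O, a) = -20 - 20*a (E(O, a) = -4*(a + 1)*5 = -4*(1 + a)*5 = -4*(5 + 5*a) = -20 - 20*a)
Z(-33) - E(33, n) = 2/29 - (-20 - 20*(-63)) = 2/29 - (-20 + 1260) = 2/29 - 1*1240 = 2/29 - 1240 = -35958/29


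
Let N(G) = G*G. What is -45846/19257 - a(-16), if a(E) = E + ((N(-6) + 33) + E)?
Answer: -252785/6419 ≈ -39.381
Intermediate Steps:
N(G) = G²
a(E) = 69 + 2*E (a(E) = E + (((-6)² + 33) + E) = E + ((36 + 33) + E) = E + (69 + E) = 69 + 2*E)
-45846/19257 - a(-16) = -45846/19257 - (69 + 2*(-16)) = -45846*1/19257 - (69 - 32) = -15282/6419 - 1*37 = -15282/6419 - 37 = -252785/6419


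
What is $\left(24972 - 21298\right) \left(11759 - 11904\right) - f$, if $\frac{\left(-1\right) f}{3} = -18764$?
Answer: $-589022$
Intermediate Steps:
$f = 56292$ ($f = \left(-3\right) \left(-18764\right) = 56292$)
$\left(24972 - 21298\right) \left(11759 - 11904\right) - f = \left(24972 - 21298\right) \left(11759 - 11904\right) - 56292 = 3674 \left(-145\right) - 56292 = -532730 - 56292 = -589022$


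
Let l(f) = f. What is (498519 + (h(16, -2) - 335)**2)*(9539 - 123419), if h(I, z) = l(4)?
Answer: -69248150400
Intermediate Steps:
h(I, z) = 4
(498519 + (h(16, -2) - 335)**2)*(9539 - 123419) = (498519 + (4 - 335)**2)*(9539 - 123419) = (498519 + (-331)**2)*(-113880) = (498519 + 109561)*(-113880) = 608080*(-113880) = -69248150400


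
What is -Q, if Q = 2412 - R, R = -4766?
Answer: -7178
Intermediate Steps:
Q = 7178 (Q = 2412 - 1*(-4766) = 2412 + 4766 = 7178)
-Q = -1*7178 = -7178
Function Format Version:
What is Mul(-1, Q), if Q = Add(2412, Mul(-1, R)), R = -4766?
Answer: -7178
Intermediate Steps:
Q = 7178 (Q = Add(2412, Mul(-1, -4766)) = Add(2412, 4766) = 7178)
Mul(-1, Q) = Mul(-1, 7178) = -7178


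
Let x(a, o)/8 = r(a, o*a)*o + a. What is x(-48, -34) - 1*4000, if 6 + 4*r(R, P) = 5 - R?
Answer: -7580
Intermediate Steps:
r(R, P) = -¼ - R/4 (r(R, P) = -3/2 + (5 - R)/4 = -3/2 + (5/4 - R/4) = -¼ - R/4)
x(a, o) = 8*a + 8*o*(-¼ - a/4) (x(a, o) = 8*((-¼ - a/4)*o + a) = 8*(o*(-¼ - a/4) + a) = 8*(a + o*(-¼ - a/4)) = 8*a + 8*o*(-¼ - a/4))
x(-48, -34) - 1*4000 = (8*(-48) - 2*(-34)*(1 - 48)) - 1*4000 = (-384 - 2*(-34)*(-47)) - 4000 = (-384 - 3196) - 4000 = -3580 - 4000 = -7580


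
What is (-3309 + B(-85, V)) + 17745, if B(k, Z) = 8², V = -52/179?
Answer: 14500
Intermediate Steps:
V = -52/179 (V = -52*1/179 = -52/179 ≈ -0.29050)
B(k, Z) = 64
(-3309 + B(-85, V)) + 17745 = (-3309 + 64) + 17745 = -3245 + 17745 = 14500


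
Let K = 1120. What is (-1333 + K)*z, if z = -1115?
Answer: 237495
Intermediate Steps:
(-1333 + K)*z = (-1333 + 1120)*(-1115) = -213*(-1115) = 237495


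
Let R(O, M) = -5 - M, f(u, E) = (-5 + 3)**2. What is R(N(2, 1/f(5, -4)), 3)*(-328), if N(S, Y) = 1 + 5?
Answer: 2624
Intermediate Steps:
f(u, E) = 4 (f(u, E) = (-2)**2 = 4)
N(S, Y) = 6
R(N(2, 1/f(5, -4)), 3)*(-328) = (-5 - 1*3)*(-328) = (-5 - 3)*(-328) = -8*(-328) = 2624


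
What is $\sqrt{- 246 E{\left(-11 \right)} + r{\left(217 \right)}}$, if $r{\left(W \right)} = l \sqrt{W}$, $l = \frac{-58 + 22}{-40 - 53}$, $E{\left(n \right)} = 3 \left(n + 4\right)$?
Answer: $\frac{\sqrt{4964526 + 372 \sqrt{217}}}{31} \approx 71.915$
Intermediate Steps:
$E{\left(n \right)} = 12 + 3 n$ ($E{\left(n \right)} = 3 \left(4 + n\right) = 12 + 3 n$)
$l = \frac{12}{31}$ ($l = - \frac{36}{-93} = \left(-36\right) \left(- \frac{1}{93}\right) = \frac{12}{31} \approx 0.3871$)
$r{\left(W \right)} = \frac{12 \sqrt{W}}{31}$
$\sqrt{- 246 E{\left(-11 \right)} + r{\left(217 \right)}} = \sqrt{- 246 \left(12 + 3 \left(-11\right)\right) + \frac{12 \sqrt{217}}{31}} = \sqrt{- 246 \left(12 - 33\right) + \frac{12 \sqrt{217}}{31}} = \sqrt{\left(-246\right) \left(-21\right) + \frac{12 \sqrt{217}}{31}} = \sqrt{5166 + \frac{12 \sqrt{217}}{31}}$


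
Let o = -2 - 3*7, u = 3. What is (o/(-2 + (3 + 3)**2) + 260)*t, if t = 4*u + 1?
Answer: 114621/34 ≈ 3371.2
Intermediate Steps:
o = -23 (o = -2 - 21 = -23)
t = 13 (t = 4*3 + 1 = 12 + 1 = 13)
(o/(-2 + (3 + 3)**2) + 260)*t = (-23/(-2 + (3 + 3)**2) + 260)*13 = (-23/(-2 + 6**2) + 260)*13 = (-23/(-2 + 36) + 260)*13 = (-23/34 + 260)*13 = (8817/34)*13 = 114621/34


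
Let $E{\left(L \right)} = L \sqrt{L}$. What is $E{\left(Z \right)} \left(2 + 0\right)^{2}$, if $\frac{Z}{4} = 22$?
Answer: $704 \sqrt{22} \approx 3302.1$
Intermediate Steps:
$Z = 88$ ($Z = 4 \cdot 22 = 88$)
$E{\left(L \right)} = L^{\frac{3}{2}}$
$E{\left(Z \right)} \left(2 + 0\right)^{2} = 88^{\frac{3}{2}} \left(2 + 0\right)^{2} = 176 \sqrt{22} \cdot 2^{2} = 176 \sqrt{22} \cdot 4 = 704 \sqrt{22}$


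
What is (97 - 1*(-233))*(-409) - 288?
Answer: -135258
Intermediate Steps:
(97 - 1*(-233))*(-409) - 288 = (97 + 233)*(-409) - 288 = 330*(-409) - 288 = -134970 - 288 = -135258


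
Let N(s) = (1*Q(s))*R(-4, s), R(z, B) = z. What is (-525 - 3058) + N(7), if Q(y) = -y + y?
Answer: -3583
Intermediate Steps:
Q(y) = 0
N(s) = 0 (N(s) = (1*0)*(-4) = 0*(-4) = 0)
(-525 - 3058) + N(7) = (-525 - 3058) + 0 = -3583 + 0 = -3583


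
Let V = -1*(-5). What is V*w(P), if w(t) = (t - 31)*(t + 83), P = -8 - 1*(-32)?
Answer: -3745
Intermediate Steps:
P = 24 (P = -8 + 32 = 24)
w(t) = (-31 + t)*(83 + t)
V = 5
V*w(P) = 5*(-2573 + 24**2 + 52*24) = 5*(-2573 + 576 + 1248) = 5*(-749) = -3745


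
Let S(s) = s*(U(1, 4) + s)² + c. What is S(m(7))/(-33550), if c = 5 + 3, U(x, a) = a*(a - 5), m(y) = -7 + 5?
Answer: 32/16775 ≈ 0.0019076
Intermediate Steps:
m(y) = -2
U(x, a) = a*(-5 + a)
c = 8
S(s) = 8 + s*(-4 + s)² (S(s) = s*(4*(-5 + 4) + s)² + 8 = s*(4*(-1) + s)² + 8 = s*(-4 + s)² + 8 = 8 + s*(-4 + s)²)
S(m(7))/(-33550) = (8 - 2*(-4 - 2)²)/(-33550) = (8 - 2*(-6)²)*(-1/33550) = (8 - 2*36)*(-1/33550) = (8 - 72)*(-1/33550) = -64*(-1/33550) = 32/16775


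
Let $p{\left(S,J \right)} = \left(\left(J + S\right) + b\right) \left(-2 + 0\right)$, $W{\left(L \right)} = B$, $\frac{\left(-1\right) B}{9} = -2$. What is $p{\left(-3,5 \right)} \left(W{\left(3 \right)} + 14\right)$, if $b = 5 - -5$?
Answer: $-768$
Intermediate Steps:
$B = 18$ ($B = \left(-9\right) \left(-2\right) = 18$)
$W{\left(L \right)} = 18$
$b = 10$ ($b = 5 + 5 = 10$)
$p{\left(S,J \right)} = -20 - 2 J - 2 S$ ($p{\left(S,J \right)} = \left(\left(J + S\right) + 10\right) \left(-2 + 0\right) = \left(10 + J + S\right) \left(-2\right) = -20 - 2 J - 2 S$)
$p{\left(-3,5 \right)} \left(W{\left(3 \right)} + 14\right) = \left(-20 - 10 - -6\right) \left(18 + 14\right) = \left(-20 - 10 + 6\right) 32 = \left(-24\right) 32 = -768$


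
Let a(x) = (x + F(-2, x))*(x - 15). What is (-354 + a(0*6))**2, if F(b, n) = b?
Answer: 104976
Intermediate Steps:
a(x) = (-15 + x)*(-2 + x) (a(x) = (x - 2)*(x - 15) = (-2 + x)*(-15 + x) = (-15 + x)*(-2 + x))
(-354 + a(0*6))**2 = (-354 + (30 + (0*6)**2 - 0*6))**2 = (-354 + (30 + 0**2 - 17*0))**2 = (-354 + (30 + 0 + 0))**2 = (-354 + 30)**2 = (-324)**2 = 104976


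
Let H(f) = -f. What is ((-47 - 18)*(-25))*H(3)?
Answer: -4875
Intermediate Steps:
((-47 - 18)*(-25))*H(3) = ((-47 - 18)*(-25))*(-1*3) = -65*(-25)*(-3) = 1625*(-3) = -4875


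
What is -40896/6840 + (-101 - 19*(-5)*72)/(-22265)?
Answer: -531469/84607 ≈ -6.2816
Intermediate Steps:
-40896/6840 + (-101 - 19*(-5)*72)/(-22265) = -40896*1/6840 + (-101 + 95*72)*(-1/22265) = -568/95 + (-101 + 6840)*(-1/22265) = -568/95 + 6739*(-1/22265) = -568/95 - 6739/22265 = -531469/84607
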